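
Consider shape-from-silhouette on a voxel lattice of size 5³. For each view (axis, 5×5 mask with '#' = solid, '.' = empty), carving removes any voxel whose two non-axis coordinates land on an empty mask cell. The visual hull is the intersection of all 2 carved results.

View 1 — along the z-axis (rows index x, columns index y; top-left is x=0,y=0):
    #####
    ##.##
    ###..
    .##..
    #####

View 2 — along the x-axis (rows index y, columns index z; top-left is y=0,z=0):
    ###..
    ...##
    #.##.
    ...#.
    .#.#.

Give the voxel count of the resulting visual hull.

remaining voxels: 43

start: 5×5×5 = 125 voxels
V1 z: intersect with XY mask (19 set) -- 95 left
V2 x: intersect with YZ mask (11 set) -- 43 left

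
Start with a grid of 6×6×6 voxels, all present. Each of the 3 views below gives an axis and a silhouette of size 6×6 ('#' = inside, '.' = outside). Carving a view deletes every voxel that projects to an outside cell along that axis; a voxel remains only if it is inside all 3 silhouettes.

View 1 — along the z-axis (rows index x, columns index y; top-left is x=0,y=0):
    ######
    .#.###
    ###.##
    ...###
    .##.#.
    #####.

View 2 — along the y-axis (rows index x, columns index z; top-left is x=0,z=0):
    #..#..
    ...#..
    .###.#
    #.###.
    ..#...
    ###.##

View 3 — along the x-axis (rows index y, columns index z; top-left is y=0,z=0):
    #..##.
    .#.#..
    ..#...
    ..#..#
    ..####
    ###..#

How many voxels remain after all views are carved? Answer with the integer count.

|visual hull| = 34

full grid |V| = 216
  1. axis=2 (XY plane), |mask|=26  ⇒  voxels=156
  2. axis=1 (XZ plane), |mask|=17  ⇒  voxels=76
  3. axis=0 (YZ plane), |mask|=16  ⇒  voxels=34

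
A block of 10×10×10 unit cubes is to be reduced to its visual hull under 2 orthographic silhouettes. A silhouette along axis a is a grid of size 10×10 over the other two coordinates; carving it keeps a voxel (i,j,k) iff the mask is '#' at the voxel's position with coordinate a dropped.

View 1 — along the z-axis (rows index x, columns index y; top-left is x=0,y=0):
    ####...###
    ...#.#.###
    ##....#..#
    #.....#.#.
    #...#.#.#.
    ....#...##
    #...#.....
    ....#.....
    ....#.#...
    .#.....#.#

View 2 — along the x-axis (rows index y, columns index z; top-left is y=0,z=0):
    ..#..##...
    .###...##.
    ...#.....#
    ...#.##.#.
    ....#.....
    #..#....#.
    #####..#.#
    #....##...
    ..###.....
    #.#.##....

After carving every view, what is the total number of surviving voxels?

|visual hull| = 120

before carving: 1000 voxels (10×10×10)
carve view 1 (along z, XY-mask fill 34/100): 340 voxels remain
carve view 2 (along x, YZ-mask fill 35/100): 120 voxels remain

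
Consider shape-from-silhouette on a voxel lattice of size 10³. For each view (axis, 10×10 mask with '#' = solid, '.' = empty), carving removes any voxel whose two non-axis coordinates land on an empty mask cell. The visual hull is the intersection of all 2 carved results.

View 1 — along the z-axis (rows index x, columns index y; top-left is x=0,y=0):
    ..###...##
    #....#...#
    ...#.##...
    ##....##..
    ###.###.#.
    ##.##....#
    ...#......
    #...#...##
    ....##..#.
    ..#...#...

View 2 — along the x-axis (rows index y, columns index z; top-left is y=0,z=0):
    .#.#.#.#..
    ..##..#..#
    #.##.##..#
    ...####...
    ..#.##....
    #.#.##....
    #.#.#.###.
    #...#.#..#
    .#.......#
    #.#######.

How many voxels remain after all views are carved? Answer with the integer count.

165 voxels

before carving: 1000 voxels (10×10×10)
step 1: project along z, AND mask (37/100) → |grid| = 370
step 2: project along x, AND mask (45/100) → |grid| = 165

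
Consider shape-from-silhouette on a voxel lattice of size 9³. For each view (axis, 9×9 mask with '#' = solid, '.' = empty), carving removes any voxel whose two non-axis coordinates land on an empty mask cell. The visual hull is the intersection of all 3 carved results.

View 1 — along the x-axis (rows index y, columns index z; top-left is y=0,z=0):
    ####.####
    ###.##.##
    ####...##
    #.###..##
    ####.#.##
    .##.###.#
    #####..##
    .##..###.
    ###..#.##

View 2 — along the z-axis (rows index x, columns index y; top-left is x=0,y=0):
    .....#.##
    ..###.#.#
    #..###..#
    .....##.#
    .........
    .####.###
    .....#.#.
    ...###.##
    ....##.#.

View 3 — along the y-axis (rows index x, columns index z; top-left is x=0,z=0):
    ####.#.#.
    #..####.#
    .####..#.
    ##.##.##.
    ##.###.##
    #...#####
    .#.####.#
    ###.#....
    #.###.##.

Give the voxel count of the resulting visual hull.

start: 9×9×9 = 729 voxels
after view 1 [x-axis, 58 of 81 cells solid] → remaining = 522
after view 2 [z-axis, 33 of 81 cells solid] → remaining = 204
after view 3 [y-axis, 52 of 81 cells solid] → remaining = 118

|visual hull| = 118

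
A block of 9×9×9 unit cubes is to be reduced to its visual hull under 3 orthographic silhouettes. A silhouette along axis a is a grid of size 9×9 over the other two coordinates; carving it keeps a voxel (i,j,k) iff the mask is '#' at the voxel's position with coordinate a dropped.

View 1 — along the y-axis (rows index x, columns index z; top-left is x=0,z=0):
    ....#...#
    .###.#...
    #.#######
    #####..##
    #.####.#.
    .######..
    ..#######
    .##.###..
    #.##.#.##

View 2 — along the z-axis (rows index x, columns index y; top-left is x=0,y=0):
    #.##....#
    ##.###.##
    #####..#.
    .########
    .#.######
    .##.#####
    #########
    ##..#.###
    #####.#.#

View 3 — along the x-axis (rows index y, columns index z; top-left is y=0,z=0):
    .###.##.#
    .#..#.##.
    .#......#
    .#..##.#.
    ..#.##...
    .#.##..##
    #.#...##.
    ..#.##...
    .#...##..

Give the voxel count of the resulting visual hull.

initial block: 9^3 = 729
after view 1 [y-axis, 51 of 81 cells solid] → remaining = 459
after view 2 [z-axis, 61 of 81 cells solid] → remaining = 359
after view 3 [x-axis, 34 of 81 cells solid] → remaining = 152

|visual hull| = 152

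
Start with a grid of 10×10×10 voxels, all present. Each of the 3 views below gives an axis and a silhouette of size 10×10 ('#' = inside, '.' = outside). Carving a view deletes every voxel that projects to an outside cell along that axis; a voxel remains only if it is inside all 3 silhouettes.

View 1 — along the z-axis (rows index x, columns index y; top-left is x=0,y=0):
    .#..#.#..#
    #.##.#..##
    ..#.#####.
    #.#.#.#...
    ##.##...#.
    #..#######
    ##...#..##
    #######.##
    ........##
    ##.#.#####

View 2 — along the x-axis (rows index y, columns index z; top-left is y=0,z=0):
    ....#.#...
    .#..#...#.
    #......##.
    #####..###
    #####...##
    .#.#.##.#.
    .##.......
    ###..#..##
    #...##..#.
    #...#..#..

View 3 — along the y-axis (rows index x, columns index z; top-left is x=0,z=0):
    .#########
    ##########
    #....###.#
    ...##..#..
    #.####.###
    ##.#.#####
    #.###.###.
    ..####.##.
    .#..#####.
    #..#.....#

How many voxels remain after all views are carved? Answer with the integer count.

remaining voxels: 150

full grid |V| = 1000
V1 z: intersect with XY mask (57 set) -- 570 left
V2 x: intersect with YZ mask (43 set) -- 236 left
V3 y: intersect with XZ mask (65 set) -- 150 left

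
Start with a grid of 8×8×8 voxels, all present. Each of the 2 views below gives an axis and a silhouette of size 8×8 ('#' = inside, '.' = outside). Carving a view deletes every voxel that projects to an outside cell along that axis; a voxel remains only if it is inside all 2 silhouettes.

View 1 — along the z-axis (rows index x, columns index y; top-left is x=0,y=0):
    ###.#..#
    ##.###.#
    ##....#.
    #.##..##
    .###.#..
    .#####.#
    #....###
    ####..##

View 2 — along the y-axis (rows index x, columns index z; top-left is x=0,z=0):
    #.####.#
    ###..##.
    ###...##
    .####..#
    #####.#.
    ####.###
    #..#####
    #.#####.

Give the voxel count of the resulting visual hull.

remaining voxels: 226

before carving: 512 voxels (8×8×8)
carve view 1 (along z, XY-mask fill 39/64): 312 voxels remain
carve view 2 (along y, XZ-mask fill 46/64): 226 voxels remain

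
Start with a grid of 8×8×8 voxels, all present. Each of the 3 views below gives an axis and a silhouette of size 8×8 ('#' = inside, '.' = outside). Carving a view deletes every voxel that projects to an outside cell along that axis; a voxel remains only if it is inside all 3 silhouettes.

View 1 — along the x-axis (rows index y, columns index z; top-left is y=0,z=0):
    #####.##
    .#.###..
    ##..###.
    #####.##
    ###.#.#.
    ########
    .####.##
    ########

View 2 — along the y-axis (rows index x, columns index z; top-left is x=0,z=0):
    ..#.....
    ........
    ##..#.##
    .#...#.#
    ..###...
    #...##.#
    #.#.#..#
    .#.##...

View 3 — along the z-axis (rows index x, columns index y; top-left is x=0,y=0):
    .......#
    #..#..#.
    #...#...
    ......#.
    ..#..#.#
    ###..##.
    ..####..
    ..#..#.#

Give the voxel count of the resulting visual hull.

start: 8×8×8 = 512 voxels
V1 x: intersect with YZ mask (50 set) -- 400 left
V2 y: intersect with XZ mask (23 set) -- 147 left
V3 z: intersect with XY mask (22 set) -- 54 left

remaining voxels: 54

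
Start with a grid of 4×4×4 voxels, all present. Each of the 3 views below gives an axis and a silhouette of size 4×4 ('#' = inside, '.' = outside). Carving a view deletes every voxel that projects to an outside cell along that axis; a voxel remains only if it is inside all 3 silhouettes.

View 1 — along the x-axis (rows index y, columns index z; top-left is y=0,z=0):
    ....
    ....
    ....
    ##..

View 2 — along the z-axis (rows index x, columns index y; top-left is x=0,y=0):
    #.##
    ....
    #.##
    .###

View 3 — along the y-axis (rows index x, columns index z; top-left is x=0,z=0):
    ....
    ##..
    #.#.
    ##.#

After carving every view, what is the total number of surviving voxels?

voxel count = 3

full grid |V| = 64
[1] x-view keeps 2 columns → grid now 8
[2] z-view keeps 9 columns → grid now 6
[3] y-view keeps 7 columns → grid now 3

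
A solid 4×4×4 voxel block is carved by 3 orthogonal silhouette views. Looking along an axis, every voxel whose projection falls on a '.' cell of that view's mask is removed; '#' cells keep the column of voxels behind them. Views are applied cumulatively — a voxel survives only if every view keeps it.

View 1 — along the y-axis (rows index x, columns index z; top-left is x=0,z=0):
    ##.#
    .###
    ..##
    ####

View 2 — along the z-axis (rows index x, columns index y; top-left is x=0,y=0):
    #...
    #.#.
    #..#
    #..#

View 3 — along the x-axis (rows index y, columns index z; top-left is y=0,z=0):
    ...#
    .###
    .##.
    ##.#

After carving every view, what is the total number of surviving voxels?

before carving: 64 voxels (4×4×4)
step 1: project along y, AND mask (12/16) → |grid| = 48
step 2: project along z, AND mask (7/16) → |grid| = 21
step 3: project along x, AND mask (9/16) → |grid| = 10

remaining voxels: 10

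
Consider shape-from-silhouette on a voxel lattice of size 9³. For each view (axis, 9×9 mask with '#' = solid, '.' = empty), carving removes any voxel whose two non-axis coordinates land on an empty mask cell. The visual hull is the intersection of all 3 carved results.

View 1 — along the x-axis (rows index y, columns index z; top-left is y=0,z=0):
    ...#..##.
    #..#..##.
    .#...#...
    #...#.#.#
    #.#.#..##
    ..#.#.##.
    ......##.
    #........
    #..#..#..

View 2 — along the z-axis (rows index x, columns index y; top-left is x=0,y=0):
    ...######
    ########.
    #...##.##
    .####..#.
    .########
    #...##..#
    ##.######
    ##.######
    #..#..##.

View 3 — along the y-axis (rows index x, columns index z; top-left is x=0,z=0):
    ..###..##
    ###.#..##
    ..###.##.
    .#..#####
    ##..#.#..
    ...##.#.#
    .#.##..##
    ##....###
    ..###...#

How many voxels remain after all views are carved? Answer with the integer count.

|visual hull| = 106

before carving: 729 voxels (9×9×9)
V1 x: intersect with YZ mask (28 set) -- 252 left
V2 z: intersect with XY mask (56 set) -- 178 left
V3 y: intersect with XZ mask (44 set) -- 106 left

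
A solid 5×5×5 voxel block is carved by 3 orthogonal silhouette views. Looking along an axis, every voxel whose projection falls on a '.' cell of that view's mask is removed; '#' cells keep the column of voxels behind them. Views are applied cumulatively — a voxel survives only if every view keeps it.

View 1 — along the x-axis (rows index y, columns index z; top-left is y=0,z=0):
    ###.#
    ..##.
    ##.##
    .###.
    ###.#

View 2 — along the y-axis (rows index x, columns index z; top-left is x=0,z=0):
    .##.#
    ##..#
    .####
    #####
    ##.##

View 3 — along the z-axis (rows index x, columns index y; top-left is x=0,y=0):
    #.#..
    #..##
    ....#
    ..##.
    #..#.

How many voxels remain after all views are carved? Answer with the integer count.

27 voxels

full grid |V| = 125
[1] x-view keeps 17 columns → grid now 85
[2] y-view keeps 19 columns → grid now 65
[3] z-view keeps 10 columns → grid now 27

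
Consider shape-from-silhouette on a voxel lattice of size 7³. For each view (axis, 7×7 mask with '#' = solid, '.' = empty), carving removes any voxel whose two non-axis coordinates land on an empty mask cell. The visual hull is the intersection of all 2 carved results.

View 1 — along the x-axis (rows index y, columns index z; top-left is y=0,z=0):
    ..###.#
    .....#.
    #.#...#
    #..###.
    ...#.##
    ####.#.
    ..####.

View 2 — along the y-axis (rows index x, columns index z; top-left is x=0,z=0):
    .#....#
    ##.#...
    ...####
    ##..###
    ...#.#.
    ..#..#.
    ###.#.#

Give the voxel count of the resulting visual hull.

full grid |V| = 343
after view 1 [x-axis, 24 of 49 cells solid] → remaining = 168
after view 2 [y-axis, 23 of 49 cells solid] → remaining = 77

77 voxels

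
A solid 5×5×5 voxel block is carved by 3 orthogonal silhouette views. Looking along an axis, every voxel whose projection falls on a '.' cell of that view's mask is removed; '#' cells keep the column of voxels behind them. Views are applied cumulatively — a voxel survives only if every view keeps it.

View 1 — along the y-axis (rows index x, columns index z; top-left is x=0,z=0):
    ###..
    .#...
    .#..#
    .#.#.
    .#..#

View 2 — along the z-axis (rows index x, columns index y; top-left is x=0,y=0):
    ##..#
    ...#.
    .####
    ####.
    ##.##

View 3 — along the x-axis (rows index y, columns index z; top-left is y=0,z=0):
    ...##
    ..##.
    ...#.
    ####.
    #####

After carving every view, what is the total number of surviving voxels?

before carving: 125 voxels (5×5×5)
step 1: project along y, AND mask (10/25) → |grid| = 50
step 2: project along z, AND mask (16/25) → |grid| = 34
step 3: project along x, AND mask (14/25) → |grid| = 17

|visual hull| = 17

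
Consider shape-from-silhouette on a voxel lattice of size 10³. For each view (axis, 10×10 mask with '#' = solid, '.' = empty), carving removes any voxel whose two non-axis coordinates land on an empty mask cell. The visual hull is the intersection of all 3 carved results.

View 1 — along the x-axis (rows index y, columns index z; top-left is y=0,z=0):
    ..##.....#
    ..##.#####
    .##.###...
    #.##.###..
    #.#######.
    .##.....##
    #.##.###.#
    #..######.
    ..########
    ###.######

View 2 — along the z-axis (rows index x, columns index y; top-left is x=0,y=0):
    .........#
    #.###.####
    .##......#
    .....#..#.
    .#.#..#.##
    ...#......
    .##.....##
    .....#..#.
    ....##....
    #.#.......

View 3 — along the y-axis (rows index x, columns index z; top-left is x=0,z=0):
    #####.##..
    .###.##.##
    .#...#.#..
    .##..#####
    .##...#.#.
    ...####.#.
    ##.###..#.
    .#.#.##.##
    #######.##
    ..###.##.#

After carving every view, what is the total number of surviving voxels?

start: 10×10×10 = 1000 voxels
after view 1 [x-axis, 64 of 100 cells solid] → remaining = 640
after view 2 [z-axis, 30 of 100 cells solid] → remaining = 199
after view 3 [y-axis, 60 of 100 cells solid] → remaining = 117

|visual hull| = 117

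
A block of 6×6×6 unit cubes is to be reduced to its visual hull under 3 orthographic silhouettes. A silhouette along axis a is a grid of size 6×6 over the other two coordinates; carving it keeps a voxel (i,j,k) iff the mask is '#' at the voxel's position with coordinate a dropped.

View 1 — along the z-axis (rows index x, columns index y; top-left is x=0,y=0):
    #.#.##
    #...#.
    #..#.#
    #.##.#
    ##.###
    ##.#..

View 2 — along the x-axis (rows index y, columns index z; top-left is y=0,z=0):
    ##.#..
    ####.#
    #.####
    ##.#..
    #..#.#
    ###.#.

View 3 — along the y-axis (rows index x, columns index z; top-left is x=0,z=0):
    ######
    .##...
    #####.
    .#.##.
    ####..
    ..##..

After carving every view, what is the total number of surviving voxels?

before carving: 216 voxels (6×6×6)
carve view 1 (along z, XY-mask fill 21/36): 126 voxels remain
carve view 2 (along x, YZ-mask fill 23/36): 75 voxels remain
carve view 3 (along y, XZ-mask fill 22/36): 53 voxels remain

remaining voxels: 53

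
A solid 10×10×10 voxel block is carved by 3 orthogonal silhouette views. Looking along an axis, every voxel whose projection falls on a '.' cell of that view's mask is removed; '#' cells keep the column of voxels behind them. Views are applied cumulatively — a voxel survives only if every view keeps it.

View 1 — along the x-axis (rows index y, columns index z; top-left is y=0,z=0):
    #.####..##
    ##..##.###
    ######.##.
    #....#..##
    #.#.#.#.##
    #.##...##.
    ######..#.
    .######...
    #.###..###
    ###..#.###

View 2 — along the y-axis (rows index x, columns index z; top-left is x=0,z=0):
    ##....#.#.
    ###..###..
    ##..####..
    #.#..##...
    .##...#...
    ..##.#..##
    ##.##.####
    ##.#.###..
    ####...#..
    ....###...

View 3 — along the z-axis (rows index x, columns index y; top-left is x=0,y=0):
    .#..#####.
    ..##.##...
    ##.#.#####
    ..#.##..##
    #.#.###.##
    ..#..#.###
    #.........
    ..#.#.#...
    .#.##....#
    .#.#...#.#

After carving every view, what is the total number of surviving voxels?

initial block: 10^3 = 1000
V1 x: intersect with YZ mask (64 set) -- 640 left
V2 y: intersect with XZ mask (50 set) -- 305 left
V3 z: intersect with XY mask (47 set) -- 131 left

|visual hull| = 131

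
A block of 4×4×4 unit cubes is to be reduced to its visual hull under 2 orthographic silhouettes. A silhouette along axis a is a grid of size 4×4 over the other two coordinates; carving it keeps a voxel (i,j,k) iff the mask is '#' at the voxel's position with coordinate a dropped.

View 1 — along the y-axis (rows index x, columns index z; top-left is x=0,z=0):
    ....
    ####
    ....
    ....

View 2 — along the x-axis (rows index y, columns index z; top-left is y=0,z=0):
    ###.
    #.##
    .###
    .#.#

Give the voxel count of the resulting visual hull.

full grid |V| = 64
[1] y-view keeps 4 columns → grid now 16
[2] x-view keeps 11 columns → grid now 11

remaining voxels: 11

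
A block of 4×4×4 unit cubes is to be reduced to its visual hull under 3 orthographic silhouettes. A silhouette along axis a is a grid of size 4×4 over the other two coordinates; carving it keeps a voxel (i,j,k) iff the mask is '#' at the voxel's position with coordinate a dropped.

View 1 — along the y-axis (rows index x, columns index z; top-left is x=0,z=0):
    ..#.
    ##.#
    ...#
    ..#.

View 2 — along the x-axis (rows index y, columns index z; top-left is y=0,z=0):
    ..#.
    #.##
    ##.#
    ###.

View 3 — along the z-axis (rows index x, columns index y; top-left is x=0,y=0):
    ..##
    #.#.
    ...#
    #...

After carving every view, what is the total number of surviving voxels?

full grid |V| = 64
carve view 1 (along y, XZ-mask fill 6/16): 24 voxels remain
carve view 2 (along x, YZ-mask fill 10/16): 15 voxels remain
carve view 3 (along z, XY-mask fill 6/16): 5 voxels remain

5 voxels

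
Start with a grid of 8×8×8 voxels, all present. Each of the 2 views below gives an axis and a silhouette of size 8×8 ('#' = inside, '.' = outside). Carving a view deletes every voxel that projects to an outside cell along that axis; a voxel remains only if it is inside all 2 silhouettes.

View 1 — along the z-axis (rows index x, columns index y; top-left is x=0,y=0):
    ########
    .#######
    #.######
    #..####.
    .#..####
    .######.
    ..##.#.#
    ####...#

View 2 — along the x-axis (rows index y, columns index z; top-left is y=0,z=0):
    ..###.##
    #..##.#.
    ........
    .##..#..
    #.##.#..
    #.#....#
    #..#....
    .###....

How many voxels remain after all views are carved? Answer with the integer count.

remaining voxels: 136

initial block: 8^3 = 512
step 1: project along z, AND mask (47/64) → |grid| = 376
step 2: project along x, AND mask (24/64) → |grid| = 136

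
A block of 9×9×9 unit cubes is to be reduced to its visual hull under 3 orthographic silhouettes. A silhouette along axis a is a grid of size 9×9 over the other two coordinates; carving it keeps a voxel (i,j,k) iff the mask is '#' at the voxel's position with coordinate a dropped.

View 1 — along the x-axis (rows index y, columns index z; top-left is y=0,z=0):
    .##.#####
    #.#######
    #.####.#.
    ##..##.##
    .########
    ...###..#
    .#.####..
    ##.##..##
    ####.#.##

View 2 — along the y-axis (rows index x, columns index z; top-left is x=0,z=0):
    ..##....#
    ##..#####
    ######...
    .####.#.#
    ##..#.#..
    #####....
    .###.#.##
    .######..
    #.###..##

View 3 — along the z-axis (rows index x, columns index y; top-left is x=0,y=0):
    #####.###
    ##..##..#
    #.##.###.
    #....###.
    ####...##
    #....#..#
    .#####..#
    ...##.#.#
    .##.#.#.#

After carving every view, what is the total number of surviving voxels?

full grid |V| = 729
carve view 1 (along x, YZ-mask fill 57/81): 513 voxels remain
carve view 2 (along y, XZ-mask fill 49/81): 311 voxels remain
carve view 3 (along z, XY-mask fill 47/81): 177 voxels remain

|visual hull| = 177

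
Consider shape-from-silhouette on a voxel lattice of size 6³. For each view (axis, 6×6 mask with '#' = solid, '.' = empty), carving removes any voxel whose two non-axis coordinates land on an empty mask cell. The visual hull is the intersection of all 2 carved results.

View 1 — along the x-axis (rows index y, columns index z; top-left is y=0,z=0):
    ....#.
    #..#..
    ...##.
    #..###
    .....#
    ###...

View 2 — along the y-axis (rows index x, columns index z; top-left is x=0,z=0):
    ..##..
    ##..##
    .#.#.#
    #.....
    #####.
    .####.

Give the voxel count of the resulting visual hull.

voxel count = 41

start: 6×6×6 = 216 voxels
  1. axis=0 (YZ plane), |mask|=13  ⇒  voxels=78
  2. axis=1 (XZ plane), |mask|=19  ⇒  voxels=41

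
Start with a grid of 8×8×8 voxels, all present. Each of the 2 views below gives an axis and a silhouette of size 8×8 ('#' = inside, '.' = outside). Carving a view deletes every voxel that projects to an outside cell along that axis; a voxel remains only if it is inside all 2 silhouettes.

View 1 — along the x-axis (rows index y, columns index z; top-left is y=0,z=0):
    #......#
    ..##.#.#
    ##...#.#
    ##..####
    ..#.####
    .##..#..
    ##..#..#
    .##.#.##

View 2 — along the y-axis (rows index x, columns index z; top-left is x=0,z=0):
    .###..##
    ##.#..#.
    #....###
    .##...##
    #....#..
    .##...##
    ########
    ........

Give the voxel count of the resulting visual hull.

before carving: 512 voxels (8×8×8)
  1. axis=0 (YZ plane), |mask|=33  ⇒  voxels=264
  2. axis=1 (XZ plane), |mask|=31  ⇒  voxels=132

voxel count = 132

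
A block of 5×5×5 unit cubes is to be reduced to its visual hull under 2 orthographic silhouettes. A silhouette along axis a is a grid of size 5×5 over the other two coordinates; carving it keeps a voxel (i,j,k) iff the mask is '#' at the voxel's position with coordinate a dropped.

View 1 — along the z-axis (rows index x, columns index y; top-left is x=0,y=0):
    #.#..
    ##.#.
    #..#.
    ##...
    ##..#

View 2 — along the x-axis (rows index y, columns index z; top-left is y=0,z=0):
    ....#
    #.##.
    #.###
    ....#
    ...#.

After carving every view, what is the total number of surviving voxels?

before carving: 125 voxels (5×5×5)
[1] z-view keeps 12 columns → grid now 60
[2] x-view keeps 10 columns → grid now 21

21 voxels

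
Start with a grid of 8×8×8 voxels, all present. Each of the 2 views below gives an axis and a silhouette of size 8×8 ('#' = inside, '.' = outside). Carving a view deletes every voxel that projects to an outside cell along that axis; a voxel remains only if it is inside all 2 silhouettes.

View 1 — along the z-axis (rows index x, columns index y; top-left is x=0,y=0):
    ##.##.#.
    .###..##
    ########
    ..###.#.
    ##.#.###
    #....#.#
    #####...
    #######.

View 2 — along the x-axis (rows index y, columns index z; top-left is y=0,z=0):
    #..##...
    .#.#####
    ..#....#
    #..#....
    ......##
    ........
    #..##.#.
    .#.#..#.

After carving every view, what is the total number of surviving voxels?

|visual hull| = 124

start: 8×8×8 = 512 voxels
  1. axis=2 (XY plane), |mask|=43  ⇒  voxels=344
  2. axis=0 (YZ plane), |mask|=22  ⇒  voxels=124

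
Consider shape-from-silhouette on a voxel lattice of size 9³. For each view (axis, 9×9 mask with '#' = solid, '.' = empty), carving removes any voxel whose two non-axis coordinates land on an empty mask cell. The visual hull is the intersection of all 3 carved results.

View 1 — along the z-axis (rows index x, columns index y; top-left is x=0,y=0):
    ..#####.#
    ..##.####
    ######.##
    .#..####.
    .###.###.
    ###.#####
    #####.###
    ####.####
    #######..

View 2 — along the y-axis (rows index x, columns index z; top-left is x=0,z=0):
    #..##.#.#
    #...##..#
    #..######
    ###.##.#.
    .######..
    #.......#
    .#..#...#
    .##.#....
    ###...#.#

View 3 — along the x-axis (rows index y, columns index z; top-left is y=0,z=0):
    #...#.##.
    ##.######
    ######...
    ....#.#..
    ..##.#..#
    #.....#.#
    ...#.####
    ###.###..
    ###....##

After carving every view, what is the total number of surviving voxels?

147 voxels

before carving: 729 voxels (9×9×9)
[1] z-view keeps 62 columns → grid now 558
[2] y-view keeps 41 columns → grid now 275
[3] x-view keeps 43 columns → grid now 147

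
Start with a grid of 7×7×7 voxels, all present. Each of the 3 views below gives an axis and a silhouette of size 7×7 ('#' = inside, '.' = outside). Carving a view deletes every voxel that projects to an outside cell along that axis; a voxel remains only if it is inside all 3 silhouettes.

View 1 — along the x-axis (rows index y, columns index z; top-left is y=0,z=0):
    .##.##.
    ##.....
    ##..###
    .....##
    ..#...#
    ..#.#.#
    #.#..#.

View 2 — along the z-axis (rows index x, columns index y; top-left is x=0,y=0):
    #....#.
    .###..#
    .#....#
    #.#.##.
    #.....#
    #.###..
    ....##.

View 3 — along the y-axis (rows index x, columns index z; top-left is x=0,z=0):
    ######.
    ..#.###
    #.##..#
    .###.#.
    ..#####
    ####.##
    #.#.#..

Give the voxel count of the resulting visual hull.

|visual hull| = 42

before carving: 343 voxels (7×7×7)
carve view 1 (along x, YZ-mask fill 21/49): 147 voxels remain
carve view 2 (along z, XY-mask fill 20/49): 63 voxels remain
carve view 3 (along y, XZ-mask fill 32/49): 42 voxels remain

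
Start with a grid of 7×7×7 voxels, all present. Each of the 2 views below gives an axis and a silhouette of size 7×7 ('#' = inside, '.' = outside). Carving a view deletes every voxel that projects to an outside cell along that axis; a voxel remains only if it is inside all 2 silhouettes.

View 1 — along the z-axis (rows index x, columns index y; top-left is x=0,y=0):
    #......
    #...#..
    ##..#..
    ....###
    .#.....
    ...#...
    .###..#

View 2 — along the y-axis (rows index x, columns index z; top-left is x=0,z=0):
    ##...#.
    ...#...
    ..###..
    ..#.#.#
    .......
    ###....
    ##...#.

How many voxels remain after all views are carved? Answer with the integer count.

before carving: 343 voxels (7×7×7)
carve view 1 (along z, XY-mask fill 15/49): 105 voxels remain
carve view 2 (along y, XZ-mask fill 16/49): 38 voxels remain

remaining voxels: 38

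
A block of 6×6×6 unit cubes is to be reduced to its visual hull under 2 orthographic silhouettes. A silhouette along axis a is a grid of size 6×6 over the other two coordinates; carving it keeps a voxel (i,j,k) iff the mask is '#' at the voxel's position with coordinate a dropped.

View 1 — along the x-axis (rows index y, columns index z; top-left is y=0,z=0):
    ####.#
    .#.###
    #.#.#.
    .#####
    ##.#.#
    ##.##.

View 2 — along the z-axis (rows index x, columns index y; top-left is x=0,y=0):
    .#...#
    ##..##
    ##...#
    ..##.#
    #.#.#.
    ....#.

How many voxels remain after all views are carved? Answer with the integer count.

initial block: 6^3 = 216
carve view 1 (along x, YZ-mask fill 25/36): 150 voxels remain
carve view 2 (along z, XY-mask fill 16/36): 66 voxels remain

66 voxels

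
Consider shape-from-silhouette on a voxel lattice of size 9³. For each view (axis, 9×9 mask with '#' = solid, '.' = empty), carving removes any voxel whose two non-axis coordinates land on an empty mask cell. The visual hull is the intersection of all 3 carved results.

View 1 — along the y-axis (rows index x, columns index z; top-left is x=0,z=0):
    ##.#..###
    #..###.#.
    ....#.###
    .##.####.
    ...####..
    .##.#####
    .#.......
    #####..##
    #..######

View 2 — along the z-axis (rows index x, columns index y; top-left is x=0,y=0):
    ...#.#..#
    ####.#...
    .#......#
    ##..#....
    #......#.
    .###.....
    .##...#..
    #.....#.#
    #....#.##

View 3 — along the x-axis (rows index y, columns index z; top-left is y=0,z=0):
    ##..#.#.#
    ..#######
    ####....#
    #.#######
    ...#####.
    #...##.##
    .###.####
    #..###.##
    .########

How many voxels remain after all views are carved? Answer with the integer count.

108 voxels

start: 9×9×9 = 729 voxels
after view 1 [y-axis, 47 of 81 cells solid] → remaining = 423
after view 2 [z-axis, 28 of 81 cells solid] → remaining = 150
after view 3 [x-axis, 56 of 81 cells solid] → remaining = 108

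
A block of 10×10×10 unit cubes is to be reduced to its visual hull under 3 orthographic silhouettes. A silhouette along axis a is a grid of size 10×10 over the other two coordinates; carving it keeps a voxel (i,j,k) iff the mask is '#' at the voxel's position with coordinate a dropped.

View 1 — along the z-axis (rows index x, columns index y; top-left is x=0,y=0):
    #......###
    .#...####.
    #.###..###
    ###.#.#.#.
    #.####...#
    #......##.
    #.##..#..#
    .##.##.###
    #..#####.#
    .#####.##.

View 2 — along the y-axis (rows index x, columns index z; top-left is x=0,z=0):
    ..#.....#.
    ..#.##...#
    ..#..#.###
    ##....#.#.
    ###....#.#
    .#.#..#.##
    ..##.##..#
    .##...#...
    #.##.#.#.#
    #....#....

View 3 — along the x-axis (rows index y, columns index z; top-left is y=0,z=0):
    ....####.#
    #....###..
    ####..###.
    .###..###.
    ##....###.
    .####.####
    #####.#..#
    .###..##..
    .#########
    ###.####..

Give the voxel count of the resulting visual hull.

146 voxels

start: 10×10×10 = 1000 voxels
carve view 1 (along z, XY-mask fill 57/100): 570 voxels remain
carve view 2 (along y, XZ-mask fill 41/100): 234 voxels remain
carve view 3 (along x, YZ-mask fill 63/100): 146 voxels remain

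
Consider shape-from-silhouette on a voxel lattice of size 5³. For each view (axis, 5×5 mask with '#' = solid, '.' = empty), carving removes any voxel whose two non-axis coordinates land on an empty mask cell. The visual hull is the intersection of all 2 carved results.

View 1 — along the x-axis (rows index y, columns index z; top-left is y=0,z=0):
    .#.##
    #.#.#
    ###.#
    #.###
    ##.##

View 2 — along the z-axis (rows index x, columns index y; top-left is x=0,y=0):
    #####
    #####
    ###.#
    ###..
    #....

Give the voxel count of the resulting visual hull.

|visual hull| = 63

initial block: 5^3 = 125
after view 1 [x-axis, 18 of 25 cells solid] → remaining = 90
after view 2 [z-axis, 18 of 25 cells solid] → remaining = 63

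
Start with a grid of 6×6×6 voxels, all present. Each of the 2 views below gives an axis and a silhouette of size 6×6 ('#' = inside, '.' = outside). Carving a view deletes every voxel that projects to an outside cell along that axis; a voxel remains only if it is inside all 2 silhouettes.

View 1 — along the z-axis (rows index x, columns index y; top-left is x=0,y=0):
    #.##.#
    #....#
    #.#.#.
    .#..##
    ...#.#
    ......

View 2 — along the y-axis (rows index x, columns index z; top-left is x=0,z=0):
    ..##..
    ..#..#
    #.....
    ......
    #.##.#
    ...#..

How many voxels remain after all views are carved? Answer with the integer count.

start: 6×6×6 = 216 voxels
after view 1 [z-axis, 14 of 36 cells solid] → remaining = 84
after view 2 [y-axis, 10 of 36 cells solid] → remaining = 23

voxel count = 23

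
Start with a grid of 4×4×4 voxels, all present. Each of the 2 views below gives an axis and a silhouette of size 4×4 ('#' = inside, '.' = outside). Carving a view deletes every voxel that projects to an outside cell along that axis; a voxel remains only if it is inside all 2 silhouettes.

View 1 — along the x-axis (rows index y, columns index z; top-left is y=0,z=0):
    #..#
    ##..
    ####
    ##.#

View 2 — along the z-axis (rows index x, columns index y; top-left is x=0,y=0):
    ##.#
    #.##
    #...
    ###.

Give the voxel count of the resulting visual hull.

|visual hull| = 26

initial block: 4^3 = 64
step 1: project along x, AND mask (11/16) → |grid| = 44
step 2: project along z, AND mask (10/16) → |grid| = 26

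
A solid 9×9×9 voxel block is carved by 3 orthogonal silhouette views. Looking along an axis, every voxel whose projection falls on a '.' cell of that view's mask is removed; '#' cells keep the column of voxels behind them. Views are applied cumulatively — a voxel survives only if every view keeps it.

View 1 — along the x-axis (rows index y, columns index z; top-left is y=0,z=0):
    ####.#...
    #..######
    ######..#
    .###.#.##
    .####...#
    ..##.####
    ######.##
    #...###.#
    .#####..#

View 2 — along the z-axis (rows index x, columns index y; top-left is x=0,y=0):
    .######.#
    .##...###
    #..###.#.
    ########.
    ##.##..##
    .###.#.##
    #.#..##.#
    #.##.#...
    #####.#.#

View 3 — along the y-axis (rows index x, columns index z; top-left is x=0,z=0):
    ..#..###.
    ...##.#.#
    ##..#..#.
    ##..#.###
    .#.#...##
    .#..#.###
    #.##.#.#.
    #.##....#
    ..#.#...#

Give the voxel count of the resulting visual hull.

voxel count = 157

start: 9×9×9 = 729 voxels
carve view 1 (along x, YZ-mask fill 55/81): 495 voxels remain
carve view 2 (along z, XY-mask fill 53/81): 325 voxels remain
carve view 3 (along y, XZ-mask fill 39/81): 157 voxels remain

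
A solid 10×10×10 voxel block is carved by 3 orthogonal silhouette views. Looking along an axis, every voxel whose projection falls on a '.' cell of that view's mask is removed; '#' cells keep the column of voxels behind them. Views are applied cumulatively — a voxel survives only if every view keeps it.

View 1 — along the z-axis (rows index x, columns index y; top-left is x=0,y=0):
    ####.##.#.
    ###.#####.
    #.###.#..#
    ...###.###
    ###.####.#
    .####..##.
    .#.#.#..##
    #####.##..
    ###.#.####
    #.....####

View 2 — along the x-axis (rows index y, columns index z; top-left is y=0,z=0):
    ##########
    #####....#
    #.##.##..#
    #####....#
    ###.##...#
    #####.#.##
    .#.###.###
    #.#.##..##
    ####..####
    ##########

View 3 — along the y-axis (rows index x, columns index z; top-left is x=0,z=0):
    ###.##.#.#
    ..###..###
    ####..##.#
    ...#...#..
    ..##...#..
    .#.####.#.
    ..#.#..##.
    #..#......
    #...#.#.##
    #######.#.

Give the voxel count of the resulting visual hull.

initial block: 10^3 = 1000
after view 1 [z-axis, 66 of 100 cells solid] → remaining = 660
after view 2 [x-axis, 73 of 100 cells solid] → remaining = 479
after view 3 [y-axis, 50 of 100 cells solid] → remaining = 231

voxel count = 231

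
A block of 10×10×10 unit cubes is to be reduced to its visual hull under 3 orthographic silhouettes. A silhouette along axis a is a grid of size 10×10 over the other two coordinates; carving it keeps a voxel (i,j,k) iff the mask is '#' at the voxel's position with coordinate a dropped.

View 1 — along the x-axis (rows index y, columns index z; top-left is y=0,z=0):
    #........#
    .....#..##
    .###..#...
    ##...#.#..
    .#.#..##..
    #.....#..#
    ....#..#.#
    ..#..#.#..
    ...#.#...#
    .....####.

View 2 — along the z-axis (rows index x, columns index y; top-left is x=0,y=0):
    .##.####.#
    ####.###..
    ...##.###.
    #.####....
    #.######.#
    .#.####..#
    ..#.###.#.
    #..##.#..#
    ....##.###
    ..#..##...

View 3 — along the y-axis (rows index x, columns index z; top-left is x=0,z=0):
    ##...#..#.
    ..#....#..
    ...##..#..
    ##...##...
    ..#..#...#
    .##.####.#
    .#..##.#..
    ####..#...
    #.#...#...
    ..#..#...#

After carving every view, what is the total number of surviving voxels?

remaining voxels: 75

start: 10×10×10 = 1000 voxels
V1 x: intersect with YZ mask (33 set) -- 330 left
V2 z: intersect with XY mask (56 set) -- 189 left
V3 y: intersect with XZ mask (38 set) -- 75 left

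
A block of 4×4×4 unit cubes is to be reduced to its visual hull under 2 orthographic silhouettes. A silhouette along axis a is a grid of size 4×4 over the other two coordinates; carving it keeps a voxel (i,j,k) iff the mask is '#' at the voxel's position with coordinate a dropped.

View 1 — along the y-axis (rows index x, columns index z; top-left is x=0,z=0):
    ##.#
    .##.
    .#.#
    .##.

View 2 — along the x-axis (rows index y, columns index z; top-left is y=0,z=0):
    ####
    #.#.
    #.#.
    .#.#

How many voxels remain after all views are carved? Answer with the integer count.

full grid |V| = 64
[1] y-view keeps 9 columns → grid now 36
[2] x-view keeps 10 columns → grid now 21

|visual hull| = 21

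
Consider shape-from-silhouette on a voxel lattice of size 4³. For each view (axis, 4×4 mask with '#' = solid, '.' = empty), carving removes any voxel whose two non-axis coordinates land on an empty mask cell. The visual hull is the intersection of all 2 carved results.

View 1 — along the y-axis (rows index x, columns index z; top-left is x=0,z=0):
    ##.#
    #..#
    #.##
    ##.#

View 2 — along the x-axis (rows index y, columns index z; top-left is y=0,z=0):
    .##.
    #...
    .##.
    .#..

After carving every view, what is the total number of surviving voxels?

full grid |V| = 64
step 1: project along y, AND mask (11/16) → |grid| = 44
step 2: project along x, AND mask (6/16) → |grid| = 12

|visual hull| = 12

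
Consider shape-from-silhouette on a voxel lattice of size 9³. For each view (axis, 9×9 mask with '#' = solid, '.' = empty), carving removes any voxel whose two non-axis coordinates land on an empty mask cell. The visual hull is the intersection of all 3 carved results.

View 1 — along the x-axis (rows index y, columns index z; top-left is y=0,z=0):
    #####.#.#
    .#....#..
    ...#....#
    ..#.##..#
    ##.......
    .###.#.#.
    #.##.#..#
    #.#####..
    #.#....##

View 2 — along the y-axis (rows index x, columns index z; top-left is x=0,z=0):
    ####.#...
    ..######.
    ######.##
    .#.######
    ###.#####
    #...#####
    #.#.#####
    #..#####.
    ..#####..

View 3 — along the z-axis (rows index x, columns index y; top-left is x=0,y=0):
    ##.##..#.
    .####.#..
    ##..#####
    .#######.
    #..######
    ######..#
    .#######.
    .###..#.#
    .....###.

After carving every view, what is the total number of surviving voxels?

full grid |V| = 729
after view 1 [x-axis, 37 of 81 cells solid] → remaining = 333
after view 2 [y-axis, 58 of 81 cells solid] → remaining = 232
after view 3 [z-axis, 53 of 81 cells solid] → remaining = 151

151 voxels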